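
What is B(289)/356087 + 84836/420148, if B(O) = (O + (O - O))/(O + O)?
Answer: 15104603403/74804620438 ≈ 0.20192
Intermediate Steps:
B(O) = 1/2 (B(O) = (O + 0)/((2*O)) = O*(1/(2*O)) = 1/2)
B(289)/356087 + 84836/420148 = (1/2)/356087 + 84836/420148 = (1/2)*(1/356087) + 84836*(1/420148) = 1/712174 + 21209/105037 = 15104603403/74804620438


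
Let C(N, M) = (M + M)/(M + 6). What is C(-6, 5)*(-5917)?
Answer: -59170/11 ≈ -5379.1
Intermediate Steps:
C(N, M) = 2*M/(6 + M) (C(N, M) = (2*M)/(6 + M) = 2*M/(6 + M))
C(-6, 5)*(-5917) = (2*5/(6 + 5))*(-5917) = (2*5/11)*(-5917) = (2*5*(1/11))*(-5917) = (10/11)*(-5917) = -59170/11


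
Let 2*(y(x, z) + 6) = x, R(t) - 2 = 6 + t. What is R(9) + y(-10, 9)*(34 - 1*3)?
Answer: -324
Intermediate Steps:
R(t) = 8 + t (R(t) = 2 + (6 + t) = 8 + t)
y(x, z) = -6 + x/2
R(9) + y(-10, 9)*(34 - 1*3) = (8 + 9) + (-6 + (1/2)*(-10))*(34 - 1*3) = 17 + (-6 - 5)*(34 - 3) = 17 - 11*31 = 17 - 341 = -324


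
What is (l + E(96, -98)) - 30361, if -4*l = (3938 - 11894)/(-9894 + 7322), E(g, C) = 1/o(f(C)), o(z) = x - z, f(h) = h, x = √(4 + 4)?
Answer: -187339000905/6170228 - √2/4798 ≈ -30362.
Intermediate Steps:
x = 2*√2 (x = √8 = 2*√2 ≈ 2.8284)
o(z) = -z + 2*√2 (o(z) = 2*√2 - z = -z + 2*√2)
E(g, C) = 1/(-C + 2*√2)
l = -1989/2572 (l = -(3938 - 11894)/(4*(-9894 + 7322)) = -(-1989)/(-2572) = -(-1989)*(-1)/2572 = -¼*1989/643 = -1989/2572 ≈ -0.77333)
(l + E(96, -98)) - 30361 = (-1989/2572 - 1/(-98 - 2*√2)) - 30361 = -78090481/2572 - 1/(-98 - 2*√2)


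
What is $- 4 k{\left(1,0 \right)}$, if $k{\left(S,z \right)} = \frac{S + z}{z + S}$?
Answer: $-4$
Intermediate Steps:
$k{\left(S,z \right)} = 1$ ($k{\left(S,z \right)} = \frac{S + z}{S + z} = 1$)
$- 4 k{\left(1,0 \right)} = \left(-4\right) 1 = -4$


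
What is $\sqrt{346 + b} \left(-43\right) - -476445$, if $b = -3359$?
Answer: $476445 - 43 i \sqrt{3013} \approx 4.7645 \cdot 10^{5} - 2360.3 i$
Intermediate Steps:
$\sqrt{346 + b} \left(-43\right) - -476445 = \sqrt{346 - 3359} \left(-43\right) - -476445 = \sqrt{-3013} \left(-43\right) + 476445 = i \sqrt{3013} \left(-43\right) + 476445 = - 43 i \sqrt{3013} + 476445 = 476445 - 43 i \sqrt{3013}$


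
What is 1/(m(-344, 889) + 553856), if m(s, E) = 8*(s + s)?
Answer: 1/548352 ≈ 1.8236e-6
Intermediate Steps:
m(s, E) = 16*s (m(s, E) = 8*(2*s) = 16*s)
1/(m(-344, 889) + 553856) = 1/(16*(-344) + 553856) = 1/(-5504 + 553856) = 1/548352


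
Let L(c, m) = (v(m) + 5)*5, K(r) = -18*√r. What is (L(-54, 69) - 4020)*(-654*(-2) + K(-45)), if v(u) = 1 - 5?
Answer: -5251620 + 216810*I*√5 ≈ -5.2516e+6 + 4.848e+5*I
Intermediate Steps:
v(u) = -4
L(c, m) = 5 (L(c, m) = (-4 + 5)*5 = 1*5 = 5)
(L(-54, 69) - 4020)*(-654*(-2) + K(-45)) = (5 - 4020)*(-654*(-2) - 54*I*√5) = -4015*(1308 - 54*I*√5) = -5251620 + 216810*I*√5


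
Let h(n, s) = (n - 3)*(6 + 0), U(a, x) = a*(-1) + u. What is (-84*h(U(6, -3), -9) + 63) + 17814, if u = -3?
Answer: 23925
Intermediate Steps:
U(a, x) = -3 - a (U(a, x) = a*(-1) - 3 = -a - 3 = -3 - a)
h(n, s) = -18 + 6*n (h(n, s) = (-3 + n)*6 = -18 + 6*n)
(-84*h(U(6, -3), -9) + 63) + 17814 = (-84*(-18 + 6*(-3 - 1*6)) + 63) + 17814 = (-84*(-18 + 6*(-3 - 6)) + 63) + 17814 = (-84*(-18 + 6*(-9)) + 63) + 17814 = (-84*(-18 - 54) + 63) + 17814 = (-84*(-72) + 63) + 17814 = (6048 + 63) + 17814 = 6111 + 17814 = 23925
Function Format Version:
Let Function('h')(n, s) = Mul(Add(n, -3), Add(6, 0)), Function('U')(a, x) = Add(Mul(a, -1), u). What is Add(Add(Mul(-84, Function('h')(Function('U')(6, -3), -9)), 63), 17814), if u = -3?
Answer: 23925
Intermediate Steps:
Function('U')(a, x) = Add(-3, Mul(-1, a)) (Function('U')(a, x) = Add(Mul(a, -1), -3) = Add(Mul(-1, a), -3) = Add(-3, Mul(-1, a)))
Function('h')(n, s) = Add(-18, Mul(6, n)) (Function('h')(n, s) = Mul(Add(-3, n), 6) = Add(-18, Mul(6, n)))
Add(Add(Mul(-84, Function('h')(Function('U')(6, -3), -9)), 63), 17814) = Add(Add(Mul(-84, Add(-18, Mul(6, Add(-3, Mul(-1, 6))))), 63), 17814) = Add(Add(Mul(-84, Add(-18, Mul(6, Add(-3, -6)))), 63), 17814) = Add(Add(Mul(-84, Add(-18, Mul(6, -9))), 63), 17814) = Add(Add(Mul(-84, Add(-18, -54)), 63), 17814) = Add(Add(Mul(-84, -72), 63), 17814) = Add(Add(6048, 63), 17814) = Add(6111, 17814) = 23925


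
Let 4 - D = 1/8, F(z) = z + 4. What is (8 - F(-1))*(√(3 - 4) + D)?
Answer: 155/8 + 5*I ≈ 19.375 + 5.0*I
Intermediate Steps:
F(z) = 4 + z
D = 31/8 (D = 4 - 1/8 = 4 - 1*⅛ = 4 - ⅛ = 31/8 ≈ 3.8750)
(8 - F(-1))*(√(3 - 4) + D) = (8 - (4 - 1))*(√(3 - 4) + 31/8) = (8 - 1*3)*(√(-1) + 31/8) = (8 - 3)*(I + 31/8) = 5*(31/8 + I) = 155/8 + 5*I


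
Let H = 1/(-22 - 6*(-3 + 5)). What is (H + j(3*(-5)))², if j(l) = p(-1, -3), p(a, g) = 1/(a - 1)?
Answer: 81/289 ≈ 0.28028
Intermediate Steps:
p(a, g) = 1/(-1 + a)
j(l) = -½ (j(l) = 1/(-1 - 1) = 1/(-2) = -½)
H = -1/34 (H = 1/(-22 - 6*2) = 1/(-22 - 12) = 1/(-34) = -1/34 ≈ -0.029412)
(H + j(3*(-5)))² = (-1/34 - ½)² = (-9/17)² = 81/289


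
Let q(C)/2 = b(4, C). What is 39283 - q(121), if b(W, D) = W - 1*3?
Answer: 39281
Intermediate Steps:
b(W, D) = -3 + W (b(W, D) = W - 3 = -3 + W)
q(C) = 2 (q(C) = 2*(-3 + 4) = 2*1 = 2)
39283 - q(121) = 39283 - 1*2 = 39283 - 2 = 39281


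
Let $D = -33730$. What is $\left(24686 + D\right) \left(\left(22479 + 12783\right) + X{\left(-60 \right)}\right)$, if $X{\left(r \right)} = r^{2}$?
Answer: $-351467928$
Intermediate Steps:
$\left(24686 + D\right) \left(\left(22479 + 12783\right) + X{\left(-60 \right)}\right) = \left(24686 - 33730\right) \left(\left(22479 + 12783\right) + \left(-60\right)^{2}\right) = - 9044 \left(35262 + 3600\right) = \left(-9044\right) 38862 = -351467928$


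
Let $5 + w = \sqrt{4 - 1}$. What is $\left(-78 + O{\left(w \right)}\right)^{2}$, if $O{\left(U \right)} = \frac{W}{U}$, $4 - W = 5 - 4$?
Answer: $\frac{749097}{121} + \frac{5193 \sqrt{3}}{242} \approx 6228.1$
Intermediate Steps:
$W = 3$ ($W = 4 - \left(5 - 4\right) = 4 - 1 = 3$)
$w = -5 + \sqrt{3}$ ($w = -5 + \sqrt{4 - 1} = -5 + \sqrt{3} \approx -3.2679$)
$O{\left(U \right)} = \frac{3}{U}$
$\left(-78 + O{\left(w \right)}\right)^{2} = \left(-78 + \frac{3}{-5 + \sqrt{3}}\right)^{2}$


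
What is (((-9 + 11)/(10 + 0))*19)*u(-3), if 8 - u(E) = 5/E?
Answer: 551/15 ≈ 36.733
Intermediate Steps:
u(E) = 8 - 5/E
(((-9 + 11)/(10 + 0))*19)*u(-3) = (((-9 + 11)/(10 + 0))*19)*(8 - 5/(-3)) = ((2/10)*19)*(8 - 5*(-1/3)) = ((2*(1/10))*19)*(8 + 5/3) = ((1/5)*19)*(29/3) = (19/5)*(29/3) = 551/15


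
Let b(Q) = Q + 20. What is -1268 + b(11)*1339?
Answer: 40241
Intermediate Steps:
b(Q) = 20 + Q
-1268 + b(11)*1339 = -1268 + (20 + 11)*1339 = -1268 + 31*1339 = -1268 + 41509 = 40241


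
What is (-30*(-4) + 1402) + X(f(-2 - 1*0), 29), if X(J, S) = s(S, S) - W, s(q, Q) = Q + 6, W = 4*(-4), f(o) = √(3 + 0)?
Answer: 1573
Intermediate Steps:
f(o) = √3
W = -16
s(q, Q) = 6 + Q
X(J, S) = 22 + S (X(J, S) = (6 + S) - 1*(-16) = (6 + S) + 16 = 22 + S)
(-30*(-4) + 1402) + X(f(-2 - 1*0), 29) = (-30*(-4) + 1402) + (22 + 29) = (120 + 1402) + 51 = 1522 + 51 = 1573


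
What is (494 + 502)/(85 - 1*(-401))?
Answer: 166/81 ≈ 2.0494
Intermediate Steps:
(494 + 502)/(85 - 1*(-401)) = 996/(85 + 401) = 996/486 = 996*(1/486) = 166/81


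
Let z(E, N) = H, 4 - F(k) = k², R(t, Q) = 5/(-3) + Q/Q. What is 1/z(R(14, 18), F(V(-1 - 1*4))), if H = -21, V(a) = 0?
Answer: -1/21 ≈ -0.047619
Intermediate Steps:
R(t, Q) = -⅔ (R(t, Q) = 5*(-⅓) + 1 = -5/3 + 1 = -⅔)
F(k) = 4 - k²
z(E, N) = -21
1/z(R(14, 18), F(V(-1 - 1*4))) = 1/(-21) = -1/21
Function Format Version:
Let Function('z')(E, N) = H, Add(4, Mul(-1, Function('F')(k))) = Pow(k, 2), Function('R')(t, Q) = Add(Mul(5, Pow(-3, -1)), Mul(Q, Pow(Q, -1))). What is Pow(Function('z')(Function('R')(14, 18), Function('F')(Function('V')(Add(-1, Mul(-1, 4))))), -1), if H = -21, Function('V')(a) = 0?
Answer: Rational(-1, 21) ≈ -0.047619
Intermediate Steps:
Function('R')(t, Q) = Rational(-2, 3) (Function('R')(t, Q) = Add(Mul(5, Rational(-1, 3)), 1) = Add(Rational(-5, 3), 1) = Rational(-2, 3))
Function('F')(k) = Add(4, Mul(-1, Pow(k, 2)))
Function('z')(E, N) = -21
Pow(Function('z')(Function('R')(14, 18), Function('F')(Function('V')(Add(-1, Mul(-1, 4))))), -1) = Pow(-21, -1) = Rational(-1, 21)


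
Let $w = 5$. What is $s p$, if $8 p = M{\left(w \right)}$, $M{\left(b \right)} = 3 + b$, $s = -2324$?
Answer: $-2324$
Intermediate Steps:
$p = 1$ ($p = \frac{3 + 5}{8} = \frac{1}{8} \cdot 8 = 1$)
$s p = \left(-2324\right) 1 = -2324$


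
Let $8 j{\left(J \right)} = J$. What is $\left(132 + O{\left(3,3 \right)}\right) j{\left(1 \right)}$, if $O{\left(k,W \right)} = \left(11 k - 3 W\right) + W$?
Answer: $\frac{159}{8} \approx 19.875$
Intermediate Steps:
$j{\left(J \right)} = \frac{J}{8}$
$O{\left(k,W \right)} = - 2 W + 11 k$ ($O{\left(k,W \right)} = \left(- 3 W + 11 k\right) + W = - 2 W + 11 k$)
$\left(132 + O{\left(3,3 \right)}\right) j{\left(1 \right)} = \left(132 + \left(\left(-2\right) 3 + 11 \cdot 3\right)\right) \frac{1}{8} \cdot 1 = \left(132 + \left(-6 + 33\right)\right) \frac{1}{8} = \left(132 + 27\right) \frac{1}{8} = 159 \cdot \frac{1}{8} = \frac{159}{8}$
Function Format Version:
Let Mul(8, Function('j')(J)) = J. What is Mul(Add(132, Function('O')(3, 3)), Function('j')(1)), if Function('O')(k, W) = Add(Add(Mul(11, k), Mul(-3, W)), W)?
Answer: Rational(159, 8) ≈ 19.875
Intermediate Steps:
Function('j')(J) = Mul(Rational(1, 8), J)
Function('O')(k, W) = Add(Mul(-2, W), Mul(11, k)) (Function('O')(k, W) = Add(Add(Mul(-3, W), Mul(11, k)), W) = Add(Mul(-2, W), Mul(11, k)))
Mul(Add(132, Function('O')(3, 3)), Function('j')(1)) = Mul(Add(132, Add(Mul(-2, 3), Mul(11, 3))), Mul(Rational(1, 8), 1)) = Mul(Add(132, Add(-6, 33)), Rational(1, 8)) = Mul(Add(132, 27), Rational(1, 8)) = Mul(159, Rational(1, 8)) = Rational(159, 8)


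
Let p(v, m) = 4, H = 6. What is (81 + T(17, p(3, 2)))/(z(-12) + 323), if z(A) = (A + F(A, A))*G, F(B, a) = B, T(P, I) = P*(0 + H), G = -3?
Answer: 183/395 ≈ 0.46329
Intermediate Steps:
T(P, I) = 6*P (T(P, I) = P*(0 + 6) = P*6 = 6*P)
z(A) = -6*A (z(A) = (A + A)*(-3) = (2*A)*(-3) = -6*A)
(81 + T(17, p(3, 2)))/(z(-12) + 323) = (81 + 6*17)/(-6*(-12) + 323) = (81 + 102)/(72 + 323) = 183/395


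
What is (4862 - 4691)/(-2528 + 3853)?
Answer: 171/1325 ≈ 0.12906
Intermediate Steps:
(4862 - 4691)/(-2528 + 3853) = 171/1325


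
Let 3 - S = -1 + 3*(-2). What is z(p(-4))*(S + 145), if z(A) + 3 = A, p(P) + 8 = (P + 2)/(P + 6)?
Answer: -1860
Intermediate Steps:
p(P) = -8 + (2 + P)/(6 + P) (p(P) = -8 + (P + 2)/(P + 6) = -8 + (2 + P)/(6 + P))
z(A) = -3 + A
S = 10 (S = 3 - (-1 + 3*(-2)) = 3 - (-1 - 6) = 3 - 1*(-7) = 3 + 7 = 10)
z(p(-4))*(S + 145) = (-3 + (-46 - 7*(-4))/(6 - 4))*(10 + 145) = (-3 + (-46 + 28)/2)*155 = (-3 + (1/2)*(-18))*155 = (-3 - 9)*155 = -12*155 = -1860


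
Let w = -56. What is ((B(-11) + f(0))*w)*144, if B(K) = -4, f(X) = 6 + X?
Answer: -16128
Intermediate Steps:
((B(-11) + f(0))*w)*144 = ((-4 + (6 + 0))*(-56))*144 = ((-4 + 6)*(-56))*144 = (2*(-56))*144 = -112*144 = -16128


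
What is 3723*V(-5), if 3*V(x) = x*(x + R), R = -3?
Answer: 49640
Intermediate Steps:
V(x) = x*(-3 + x)/3 (V(x) = (x*(x - 3))/3 = (x*(-3 + x))/3 = x*(-3 + x)/3)
3723*V(-5) = 3723*((⅓)*(-5)*(-3 - 5)) = 3723*((⅓)*(-5)*(-8)) = 3723*(40/3) = 49640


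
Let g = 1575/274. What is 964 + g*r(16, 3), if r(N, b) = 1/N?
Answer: 4227751/4384 ≈ 964.36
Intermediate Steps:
g = 1575/274 (g = 1575*(1/274) = 1575/274 ≈ 5.7482)
964 + g*r(16, 3) = 964 + (1575/274)/16 = 964 + (1575/274)*(1/16) = 964 + 1575/4384 = 4227751/4384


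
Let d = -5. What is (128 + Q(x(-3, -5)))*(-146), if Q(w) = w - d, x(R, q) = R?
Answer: -18980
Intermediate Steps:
Q(w) = 5 + w (Q(w) = w - 1*(-5) = w + 5 = 5 + w)
(128 + Q(x(-3, -5)))*(-146) = (128 + (5 - 3))*(-146) = (128 + 2)*(-146) = 130*(-146) = -18980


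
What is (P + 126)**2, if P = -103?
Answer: 529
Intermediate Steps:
(P + 126)**2 = (-103 + 126)**2 = 23**2 = 529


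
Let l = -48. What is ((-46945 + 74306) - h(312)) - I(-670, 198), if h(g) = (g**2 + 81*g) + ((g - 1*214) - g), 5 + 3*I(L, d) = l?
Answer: -285070/3 ≈ -95023.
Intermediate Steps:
I(L, d) = -53/3 (I(L, d) = -5/3 + (1/3)*(-48) = -5/3 - 16 = -53/3)
h(g) = -214 + g**2 + 81*g (h(g) = (g**2 + 81*g) + ((g - 214) - g) = (g**2 + 81*g) + ((-214 + g) - g) = (g**2 + 81*g) - 214 = -214 + g**2 + 81*g)
((-46945 + 74306) - h(312)) - I(-670, 198) = ((-46945 + 74306) - (-214 + 312**2 + 81*312)) - 1*(-53/3) = (27361 - (-214 + 97344 + 25272)) + 53/3 = (27361 - 1*122402) + 53/3 = (27361 - 122402) + 53/3 = -95041 + 53/3 = -285070/3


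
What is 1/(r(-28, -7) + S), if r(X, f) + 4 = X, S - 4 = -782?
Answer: -1/810 ≈ -0.0012346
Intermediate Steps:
S = -778 (S = 4 - 782 = -778)
r(X, f) = -4 + X
1/(r(-28, -7) + S) = 1/((-4 - 28) - 778) = 1/(-32 - 778) = 1/(-810) = -1/810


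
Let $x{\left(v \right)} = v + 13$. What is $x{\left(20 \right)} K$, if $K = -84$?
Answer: $-2772$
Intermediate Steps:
$x{\left(v \right)} = 13 + v$
$x{\left(20 \right)} K = \left(13 + 20\right) \left(-84\right) = 33 \left(-84\right) = -2772$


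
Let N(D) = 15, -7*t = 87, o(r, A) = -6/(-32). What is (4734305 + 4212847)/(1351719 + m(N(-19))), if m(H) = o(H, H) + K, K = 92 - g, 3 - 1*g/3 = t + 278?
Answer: 1002081024/151491077 ≈ 6.6148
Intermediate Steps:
o(r, A) = 3/16 (o(r, A) = -6*(-1/32) = 3/16)
t = -87/7 (t = -1/7*87 = -87/7 ≈ -12.429)
g = -5514/7 (g = 9 - 3*(-87/7 + 278) = 9 - 3*1859/7 = 9 - 5577/7 = -5514/7 ≈ -787.71)
K = 6158/7 (K = 92 - 1*(-5514/7) = 92 + 5514/7 = 6158/7 ≈ 879.71)
m(H) = 98549/112 (m(H) = 3/16 + 6158/7 = 98549/112)
(4734305 + 4212847)/(1351719 + m(N(-19))) = (4734305 + 4212847)/(1351719 + 98549/112) = 8947152/(151491077/112) = 8947152*(112/151491077) = 1002081024/151491077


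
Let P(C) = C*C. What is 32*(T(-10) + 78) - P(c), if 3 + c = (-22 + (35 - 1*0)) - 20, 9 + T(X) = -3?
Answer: 2012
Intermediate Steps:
T(X) = -12 (T(X) = -9 - 3 = -12)
c = -10 (c = -3 + ((-22 + (35 - 1*0)) - 20) = -3 + ((-22 + (35 + 0)) - 20) = -3 + ((-22 + 35) - 20) = -3 + (13 - 20) = -3 - 7 = -10)
P(C) = C²
32*(T(-10) + 78) - P(c) = 32*(-12 + 78) - 1*(-10)² = 32*66 - 1*100 = 2112 - 100 = 2012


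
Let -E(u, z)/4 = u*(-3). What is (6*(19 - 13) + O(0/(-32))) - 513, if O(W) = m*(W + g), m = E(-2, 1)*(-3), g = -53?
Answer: -4293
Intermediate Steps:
E(u, z) = 12*u (E(u, z) = -4*u*(-3) = -(-12)*u = 12*u)
m = 72 (m = (12*(-2))*(-3) = -24*(-3) = 72)
O(W) = -3816 + 72*W (O(W) = 72*(W - 53) = 72*(-53 + W) = -3816 + 72*W)
(6*(19 - 13) + O(0/(-32))) - 513 = (6*(19 - 13) + (-3816 + 72*(0/(-32)))) - 513 = (6*6 + (-3816 + 72*(0*(-1/32)))) - 513 = (36 + (-3816 + 72*0)) - 513 = (36 + (-3816 + 0)) - 513 = (36 - 3816) - 513 = -3780 - 513 = -4293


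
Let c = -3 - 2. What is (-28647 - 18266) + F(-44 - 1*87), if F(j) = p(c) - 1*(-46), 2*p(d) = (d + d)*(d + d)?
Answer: -46817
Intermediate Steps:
c = -5
p(d) = 2*d² (p(d) = ((d + d)*(d + d))/2 = ((2*d)*(2*d))/2 = (4*d²)/2 = 2*d²)
F(j) = 96 (F(j) = 2*(-5)² - 1*(-46) = 2*25 + 46 = 50 + 46 = 96)
(-28647 - 18266) + F(-44 - 1*87) = (-28647 - 18266) + 96 = -46913 + 96 = -46817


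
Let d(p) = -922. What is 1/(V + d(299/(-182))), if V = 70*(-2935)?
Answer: -1/206372 ≈ -4.8456e-6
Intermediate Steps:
V = -205450
1/(V + d(299/(-182))) = 1/(-205450 - 922) = 1/(-206372) = -1/206372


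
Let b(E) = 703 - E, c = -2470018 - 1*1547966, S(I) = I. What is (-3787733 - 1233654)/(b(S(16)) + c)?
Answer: 5021387/4017297 ≈ 1.2499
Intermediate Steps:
c = -4017984 (c = -2470018 - 1547966 = -4017984)
(-3787733 - 1233654)/(b(S(16)) + c) = (-3787733 - 1233654)/((703 - 1*16) - 4017984) = -5021387/((703 - 16) - 4017984) = -5021387/(687 - 4017984) = -5021387/(-4017297) = -5021387*(-1/4017297) = 5021387/4017297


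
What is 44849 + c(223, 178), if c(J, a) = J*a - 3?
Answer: 84540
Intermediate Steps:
c(J, a) = -3 + J*a
44849 + c(223, 178) = 44849 + (-3 + 223*178) = 44849 + (-3 + 39694) = 44849 + 39691 = 84540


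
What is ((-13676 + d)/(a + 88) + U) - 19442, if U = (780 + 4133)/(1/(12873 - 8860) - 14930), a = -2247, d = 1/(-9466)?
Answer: -23798789825377061945/1224469868817366 ≈ -19436.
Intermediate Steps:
d = -1/9466 ≈ -0.00010564
U = -19715869/59914089 (U = 4913/(1/4013 - 14930) = 4913/(-59914089/4013) = 4913*(-4013/59914089) = -19715869/59914089 ≈ -0.32907)
((-13676 + d)/(a + 88) + U) - 19442 = ((-13676 - 1/9466)/(-2247 + 88) - 19715869/59914089) - 19442 = (-129457017/9466/(-2159) - 19715869/59914089) - 19442 = (-129457017/9466*(-1/2159) - 19715869/59914089) - 19442 = (129457017/20437094 - 19715869/59914089) - 19442 = 7353364170167827/1224469868817366 - 19442 = -23798789825377061945/1224469868817366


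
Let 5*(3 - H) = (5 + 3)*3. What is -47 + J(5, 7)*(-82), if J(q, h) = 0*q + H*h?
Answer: 4931/5 ≈ 986.20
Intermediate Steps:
H = -9/5 (H = 3 - (5 + 3)*3/5 = 3 - 8*3/5 = 3 - ⅕*24 = 3 - 24/5 = -9/5 ≈ -1.8000)
J(q, h) = -9*h/5 (J(q, h) = 0*q - 9*h/5 = 0 - 9*h/5 = -9*h/5)
-47 + J(5, 7)*(-82) = -47 - 9/5*7*(-82) = -47 - 63/5*(-82) = -47 + 5166/5 = 4931/5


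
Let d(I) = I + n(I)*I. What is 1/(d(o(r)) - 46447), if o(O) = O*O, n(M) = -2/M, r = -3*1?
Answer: -1/46440 ≈ -2.1533e-5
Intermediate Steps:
r = -3
o(O) = O²
d(I) = -2 + I (d(I) = I + (-2/I)*I = I - 2 = -2 + I)
1/(d(o(r)) - 46447) = 1/((-2 + (-3)²) - 46447) = 1/((-2 + 9) - 46447) = 1/(7 - 46447) = 1/(-46440) = -1/46440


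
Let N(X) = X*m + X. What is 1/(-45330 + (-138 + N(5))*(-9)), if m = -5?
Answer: -1/43908 ≈ -2.2775e-5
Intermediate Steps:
N(X) = -4*X (N(X) = X*(-5) + X = -5*X + X = -4*X)
1/(-45330 + (-138 + N(5))*(-9)) = 1/(-45330 + (-138 - 4*5)*(-9)) = 1/(-45330 + (-138 - 20)*(-9)) = 1/(-45330 - 158*(-9)) = 1/(-45330 + 1422) = 1/(-43908) = -1/43908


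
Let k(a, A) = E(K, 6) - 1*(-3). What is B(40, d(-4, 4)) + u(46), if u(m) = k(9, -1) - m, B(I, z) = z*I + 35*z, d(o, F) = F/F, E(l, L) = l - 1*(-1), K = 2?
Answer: 35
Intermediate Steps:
E(l, L) = 1 + l (E(l, L) = l + 1 = 1 + l)
d(o, F) = 1
B(I, z) = 35*z + I*z (B(I, z) = I*z + 35*z = 35*z + I*z)
k(a, A) = 6 (k(a, A) = (1 + 2) - 1*(-3) = 3 + 3 = 6)
u(m) = 6 - m
B(40, d(-4, 4)) + u(46) = 1*(35 + 40) + (6 - 1*46) = 1*75 + (6 - 46) = 75 - 40 = 35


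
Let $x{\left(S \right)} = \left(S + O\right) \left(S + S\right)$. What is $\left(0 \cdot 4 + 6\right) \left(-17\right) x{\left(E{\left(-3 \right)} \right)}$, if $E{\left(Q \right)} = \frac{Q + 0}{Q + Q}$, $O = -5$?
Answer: $459$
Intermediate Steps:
$E{\left(Q \right)} = \frac{1}{2}$ ($E{\left(Q \right)} = \frac{Q}{2 Q} = Q \frac{1}{2 Q} = \frac{1}{2}$)
$x{\left(S \right)} = 2 S \left(-5 + S\right)$ ($x{\left(S \right)} = \left(S - 5\right) \left(S + S\right) = \left(-5 + S\right) 2 S = 2 S \left(-5 + S\right)$)
$\left(0 \cdot 4 + 6\right) \left(-17\right) x{\left(E{\left(-3 \right)} \right)} = \left(0 \cdot 4 + 6\right) \left(-17\right) 2 \cdot \frac{1}{2} \left(-5 + \frac{1}{2}\right) = \left(0 + 6\right) \left(-17\right) 2 \cdot \frac{1}{2} \left(- \frac{9}{2}\right) = 6 \left(-17\right) \left(- \frac{9}{2}\right) = \left(-102\right) \left(- \frac{9}{2}\right) = 459$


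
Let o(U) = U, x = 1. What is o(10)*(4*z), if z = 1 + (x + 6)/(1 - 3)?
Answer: -100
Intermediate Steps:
z = -5/2 (z = 1 + (1 + 6)/(1 - 3) = 1 + 7/(-2) = 1 + 7*(-½) = 1 - 7/2 = -5/2 ≈ -2.5000)
o(10)*(4*z) = 10*(4*(-5/2)) = 10*(-10) = -100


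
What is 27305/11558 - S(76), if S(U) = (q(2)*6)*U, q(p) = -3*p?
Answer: 31649993/11558 ≈ 2738.4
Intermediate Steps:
S(U) = -36*U (S(U) = (-3*2*6)*U = (-6*6)*U = -36*U)
27305/11558 - S(76) = 27305/11558 - (-36)*76 = 27305*(1/11558) - 1*(-2736) = 27305/11558 + 2736 = 31649993/11558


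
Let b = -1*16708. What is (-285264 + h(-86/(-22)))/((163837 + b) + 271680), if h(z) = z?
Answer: -3137861/4606899 ≈ -0.68112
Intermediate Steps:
b = -16708
(-285264 + h(-86/(-22)))/((163837 + b) + 271680) = (-285264 - 86/(-22))/((163837 - 16708) + 271680) = (-285264 - 86*(-1/22))/(147129 + 271680) = (-285264 + 43/11)/418809 = -3137861/11*1/418809 = -3137861/4606899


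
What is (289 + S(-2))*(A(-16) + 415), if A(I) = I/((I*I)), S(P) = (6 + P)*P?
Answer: 1865559/16 ≈ 1.1660e+5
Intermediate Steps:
S(P) = P*(6 + P)
A(I) = 1/I (A(I) = I/(I²) = I/I² = 1/I)
(289 + S(-2))*(A(-16) + 415) = (289 - 2*(6 - 2))*(1/(-16) + 415) = (289 - 2*4)*(-1/16 + 415) = (289 - 8)*(6639/16) = 281*(6639/16) = 1865559/16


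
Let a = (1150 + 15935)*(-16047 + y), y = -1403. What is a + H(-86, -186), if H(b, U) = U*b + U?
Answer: -298117440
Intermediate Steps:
H(b, U) = U + U*b
a = -298133250 (a = (1150 + 15935)*(-16047 - 1403) = 17085*(-17450) = -298133250)
a + H(-86, -186) = -298133250 - 186*(1 - 86) = -298133250 - 186*(-85) = -298133250 + 15810 = -298117440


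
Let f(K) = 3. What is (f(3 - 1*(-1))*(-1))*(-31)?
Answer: 93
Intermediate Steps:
(f(3 - 1*(-1))*(-1))*(-31) = (3*(-1))*(-31) = -3*(-31) = 93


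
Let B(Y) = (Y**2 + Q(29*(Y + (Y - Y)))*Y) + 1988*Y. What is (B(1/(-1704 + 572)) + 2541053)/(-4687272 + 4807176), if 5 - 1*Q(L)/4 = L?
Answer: 1085388008767/51215954432 ≈ 21.192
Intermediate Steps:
Q(L) = 20 - 4*L
B(Y) = Y**2 + 1988*Y + Y*(20 - 116*Y) (B(Y) = (Y**2 + (20 - 116*(Y + (Y - Y)))*Y) + 1988*Y = (Y**2 + (20 - 116*(Y + 0))*Y) + 1988*Y = (Y**2 + (20 - 116*Y)*Y) + 1988*Y = (Y**2 + Y*(20 - 116*Y)) + 1988*Y = Y**2 + 1988*Y + Y*(20 - 116*Y))
(B(1/(-1704 + 572)) + 2541053)/(-4687272 + 4807176) = ((2008 - 115/(-1704 + 572))/(-1704 + 572) + 2541053)/(-4687272 + 4807176) = ((2008 - 115/(-1132))/(-1132) + 2541053)/119904 = (-(2008 - 115*(-1/1132))/1132 + 2541053)*(1/119904) = (-(2008 + 115/1132)/1132 + 2541053)*(1/119904) = (-1/1132*2273171/1132 + 2541053)*(1/119904) = (-2273171/1281424 + 2541053)*(1/119904) = (3256164026301/1281424)*(1/119904) = 1085388008767/51215954432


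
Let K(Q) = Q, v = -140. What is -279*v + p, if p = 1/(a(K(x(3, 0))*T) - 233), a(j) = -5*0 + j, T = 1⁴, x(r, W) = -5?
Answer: 9296279/238 ≈ 39060.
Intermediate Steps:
T = 1
a(j) = j (a(j) = 0 + j = j)
p = -1/238 (p = 1/(-5*1 - 233) = 1/(-5 - 233) = 1/(-238) = -1/238 ≈ -0.0042017)
-279*v + p = -279*(-140) - 1/238 = 39060 - 1/238 = 9296279/238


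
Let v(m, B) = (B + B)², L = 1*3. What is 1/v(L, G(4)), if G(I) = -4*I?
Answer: 1/1024 ≈ 0.00097656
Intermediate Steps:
L = 3
v(m, B) = 4*B² (v(m, B) = (2*B)² = 4*B²)
1/v(L, G(4)) = 1/(4*(-4*4)²) = 1/(4*(-16)²) = 1/(4*256) = 1/1024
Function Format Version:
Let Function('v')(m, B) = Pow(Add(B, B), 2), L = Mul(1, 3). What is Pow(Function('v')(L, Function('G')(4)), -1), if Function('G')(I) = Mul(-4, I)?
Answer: Rational(1, 1024) ≈ 0.00097656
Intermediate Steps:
L = 3
Function('v')(m, B) = Mul(4, Pow(B, 2)) (Function('v')(m, B) = Pow(Mul(2, B), 2) = Mul(4, Pow(B, 2)))
Pow(Function('v')(L, Function('G')(4)), -1) = Pow(Mul(4, Pow(Mul(-4, 4), 2)), -1) = Pow(Mul(4, Pow(-16, 2)), -1) = Pow(Mul(4, 256), -1) = Pow(1024, -1) = Rational(1, 1024)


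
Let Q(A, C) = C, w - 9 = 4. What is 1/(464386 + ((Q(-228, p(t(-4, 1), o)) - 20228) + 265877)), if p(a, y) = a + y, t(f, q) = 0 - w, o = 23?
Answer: 1/710045 ≈ 1.4084e-6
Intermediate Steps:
w = 13 (w = 9 + 4 = 13)
t(f, q) = -13 (t(f, q) = 0 - 1*13 = 0 - 13 = -13)
1/(464386 + ((Q(-228, p(t(-4, 1), o)) - 20228) + 265877)) = 1/(464386 + (((-13 + 23) - 20228) + 265877)) = 1/(464386 + ((10 - 20228) + 265877)) = 1/(464386 + (-20218 + 265877)) = 1/(464386 + 245659) = 1/710045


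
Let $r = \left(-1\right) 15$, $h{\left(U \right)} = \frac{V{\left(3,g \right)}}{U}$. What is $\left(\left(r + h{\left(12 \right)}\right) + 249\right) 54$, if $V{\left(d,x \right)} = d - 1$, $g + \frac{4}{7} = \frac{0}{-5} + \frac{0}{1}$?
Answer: $12645$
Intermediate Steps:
$g = - \frac{4}{7}$ ($g = - \frac{4}{7} + \left(\frac{0}{-5} + \frac{0}{1}\right) = - \frac{4}{7} + \left(0 \left(- \frac{1}{5}\right) + 0 \cdot 1\right) = - \frac{4}{7} + \left(0 + 0\right) = - \frac{4}{7} + 0 = - \frac{4}{7} \approx -0.57143$)
$V{\left(d,x \right)} = -1 + d$ ($V{\left(d,x \right)} = d - 1 = -1 + d$)
$h{\left(U \right)} = \frac{2}{U}$ ($h{\left(U \right)} = \frac{-1 + 3}{U} = \frac{2}{U}$)
$r = -15$
$\left(\left(r + h{\left(12 \right)}\right) + 249\right) 54 = \left(\left(-15 + \frac{2}{12}\right) + 249\right) 54 = \left(\left(-15 + 2 \cdot \frac{1}{12}\right) + 249\right) 54 = \left(\left(-15 + \frac{1}{6}\right) + 249\right) 54 = \left(- \frac{89}{6} + 249\right) 54 = \frac{1405}{6} \cdot 54 = 12645$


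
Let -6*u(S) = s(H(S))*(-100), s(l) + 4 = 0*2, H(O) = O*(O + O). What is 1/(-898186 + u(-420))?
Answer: -3/2694758 ≈ -1.1133e-6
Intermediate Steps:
H(O) = 2*O² (H(O) = O*(2*O) = 2*O²)
s(l) = -4 (s(l) = -4 + 0*2 = -4 + 0 = -4)
u(S) = -200/3 (u(S) = -(-2)*(-100)/3 = -⅙*400 = -200/3)
1/(-898186 + u(-420)) = 1/(-898186 - 200/3) = 1/(-2694758/3) = -3/2694758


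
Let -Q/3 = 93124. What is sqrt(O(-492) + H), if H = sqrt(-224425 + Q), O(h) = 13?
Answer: sqrt(13 + I*sqrt(503797)) ≈ 19.012 + 18.667*I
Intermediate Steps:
Q = -279372 (Q = -3*93124 = -279372)
H = I*sqrt(503797) (H = sqrt(-224425 - 279372) = sqrt(-503797) = I*sqrt(503797) ≈ 709.79*I)
sqrt(O(-492) + H) = sqrt(13 + I*sqrt(503797))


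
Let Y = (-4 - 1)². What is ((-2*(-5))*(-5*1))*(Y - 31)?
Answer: 300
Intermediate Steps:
Y = 25 (Y = (-5)² = 25)
((-2*(-5))*(-5*1))*(Y - 31) = ((-2*(-5))*(-5*1))*(25 - 31) = (10*(-5))*(-6) = -50*(-6) = 300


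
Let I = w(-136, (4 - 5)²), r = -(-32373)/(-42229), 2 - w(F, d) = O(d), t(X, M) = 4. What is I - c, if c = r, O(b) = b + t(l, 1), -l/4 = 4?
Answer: -8574/3839 ≈ -2.2334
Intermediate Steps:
l = -16 (l = -4*4 = -16)
O(b) = 4 + b (O(b) = b + 4 = 4 + b)
w(F, d) = -2 - d (w(F, d) = 2 - (4 + d) = 2 + (-4 - d) = -2 - d)
r = -2943/3839 (r = -(-32373)*(-1)/42229 = -1*2943/3839 = -2943/3839 ≈ -0.76661)
c = -2943/3839 ≈ -0.76661
I = -3 (I = -2 - (4 - 5)² = -2 - 1*(-1)² = -2 - 1*1 = -2 - 1 = -3)
I - c = -3 - 1*(-2943/3839) = -3 + 2943/3839 = -8574/3839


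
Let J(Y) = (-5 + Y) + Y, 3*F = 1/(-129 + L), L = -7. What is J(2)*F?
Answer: 1/408 ≈ 0.0024510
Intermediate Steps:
F = -1/408 (F = 1/(3*(-129 - 7)) = (⅓)/(-136) = (⅓)*(-1/136) = -1/408 ≈ -0.0024510)
J(Y) = -5 + 2*Y
J(2)*F = (-5 + 2*2)*(-1/408) = (-5 + 4)*(-1/408) = -1*(-1/408) = 1/408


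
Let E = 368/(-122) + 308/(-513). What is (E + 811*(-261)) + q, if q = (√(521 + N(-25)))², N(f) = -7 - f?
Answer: -6607066856/31293 ≈ -2.1114e+5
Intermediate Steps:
E = -113180/31293 (E = 368*(-1/122) + 308*(-1/513) = -184/61 - 308/513 = -113180/31293 ≈ -3.6168)
q = 539 (q = (√(521 + (-7 - 1*(-25))))² = (√(521 + (-7 + 25)))² = (√(521 + 18))² = (√539)² = (7*√11)² = 539)
(E + 811*(-261)) + q = (-113180/31293 + 811*(-261)) + 539 = (-113180/31293 - 211671) + 539 = -6623933783/31293 + 539 = -6607066856/31293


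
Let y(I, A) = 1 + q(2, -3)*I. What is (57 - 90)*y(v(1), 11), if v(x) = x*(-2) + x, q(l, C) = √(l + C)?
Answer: -33 + 33*I ≈ -33.0 + 33.0*I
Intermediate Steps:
q(l, C) = √(C + l)
v(x) = -x (v(x) = -2*x + x = -x)
y(I, A) = 1 + I*I (y(I, A) = 1 + √(-3 + 2)*I = 1 + √(-1)*I = 1 + I*I)
(57 - 90)*y(v(1), 11) = (57 - 90)*(1 + I*(-1*1)) = -33*(1 + I*(-1)) = -33*(1 - I) = -33 + 33*I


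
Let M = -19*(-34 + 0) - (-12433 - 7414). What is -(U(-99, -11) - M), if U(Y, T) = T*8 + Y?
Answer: 20680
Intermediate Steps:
U(Y, T) = Y + 8*T (U(Y, T) = 8*T + Y = Y + 8*T)
M = 20493 (M = -19*(-34) - 1*(-19847) = 646 + 19847 = 20493)
-(U(-99, -11) - M) = -((-99 + 8*(-11)) - 1*20493) = -((-99 - 88) - 20493) = -(-187 - 20493) = -1*(-20680) = 20680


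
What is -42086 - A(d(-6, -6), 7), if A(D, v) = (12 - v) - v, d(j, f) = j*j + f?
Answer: -42084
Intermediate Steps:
d(j, f) = f + j**2 (d(j, f) = j**2 + f = f + j**2)
A(D, v) = 12 - 2*v
-42086 - A(d(-6, -6), 7) = -42086 - (12 - 2*7) = -42086 - (12 - 14) = -42086 - 1*(-2) = -42086 + 2 = -42084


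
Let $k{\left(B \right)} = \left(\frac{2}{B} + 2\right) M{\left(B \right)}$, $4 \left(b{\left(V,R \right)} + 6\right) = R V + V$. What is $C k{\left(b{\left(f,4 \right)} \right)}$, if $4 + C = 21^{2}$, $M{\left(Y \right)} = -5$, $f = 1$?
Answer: $-3450$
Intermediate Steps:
$b{\left(V,R \right)} = -6 + \frac{V}{4} + \frac{R V}{4}$ ($b{\left(V,R \right)} = -6 + \frac{R V + V}{4} = -6 + \frac{V + R V}{4} = -6 + \left(\frac{V}{4} + \frac{R V}{4}\right) = -6 + \frac{V}{4} + \frac{R V}{4}$)
$C = 437$ ($C = -4 + 21^{2} = -4 + 441 = 437$)
$k{\left(B \right)} = -10 - \frac{10}{B}$ ($k{\left(B \right)} = \left(\frac{2}{B} + 2\right) \left(-5\right) = \left(2 + \frac{2}{B}\right) \left(-5\right) = -10 - \frac{10}{B}$)
$C k{\left(b{\left(f,4 \right)} \right)} = 437 \left(-10 - \frac{10}{-6 + \frac{1}{4} \cdot 1 + \frac{1}{4} \cdot 4 \cdot 1}\right) = 437 \left(-10 - \frac{10}{-6 + \frac{1}{4} + 1}\right) = 437 \left(-10 - \frac{10}{- \frac{19}{4}}\right) = 437 \left(-10 - - \frac{40}{19}\right) = 437 \left(-10 + \frac{40}{19}\right) = 437 \left(- \frac{150}{19}\right) = -3450$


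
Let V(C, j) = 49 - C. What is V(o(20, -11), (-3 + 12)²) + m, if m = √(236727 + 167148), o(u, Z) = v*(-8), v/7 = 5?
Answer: 329 + 15*√1795 ≈ 964.51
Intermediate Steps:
v = 35 (v = 7*5 = 35)
o(u, Z) = -280 (o(u, Z) = 35*(-8) = -280)
m = 15*√1795 (m = √403875 = 15*√1795 ≈ 635.51)
V(o(20, -11), (-3 + 12)²) + m = (49 - 1*(-280)) + 15*√1795 = (49 + 280) + 15*√1795 = 329 + 15*√1795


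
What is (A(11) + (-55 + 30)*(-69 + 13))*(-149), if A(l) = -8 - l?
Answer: -205769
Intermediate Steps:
(A(11) + (-55 + 30)*(-69 + 13))*(-149) = ((-8 - 1*11) + (-55 + 30)*(-69 + 13))*(-149) = ((-8 - 11) - 25*(-56))*(-149) = (-19 + 1400)*(-149) = 1381*(-149) = -205769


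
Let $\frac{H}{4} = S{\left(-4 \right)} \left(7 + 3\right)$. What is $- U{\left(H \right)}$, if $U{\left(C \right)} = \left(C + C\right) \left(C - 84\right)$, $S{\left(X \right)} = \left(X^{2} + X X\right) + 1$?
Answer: $-3263040$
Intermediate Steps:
$S{\left(X \right)} = 1 + 2 X^{2}$ ($S{\left(X \right)} = \left(X^{2} + X^{2}\right) + 1 = 2 X^{2} + 1 = 1 + 2 X^{2}$)
$H = 1320$ ($H = 4 \left(1 + 2 \left(-4\right)^{2}\right) \left(7 + 3\right) = 4 \left(1 + 2 \cdot 16\right) 10 = 4 \left(1 + 32\right) 10 = 4 \cdot 33 \cdot 10 = 4 \cdot 330 = 1320$)
$U{\left(C \right)} = 2 C \left(-84 + C\right)$
$- U{\left(H \right)} = - 2 \cdot 1320 \left(-84 + 1320\right) = - 2 \cdot 1320 \cdot 1236 = \left(-1\right) 3263040 = -3263040$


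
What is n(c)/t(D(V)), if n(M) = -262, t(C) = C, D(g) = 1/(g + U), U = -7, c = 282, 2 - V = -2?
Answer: 786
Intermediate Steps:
V = 4 (V = 2 - 1*(-2) = 2 + 2 = 4)
D(g) = 1/(-7 + g) (D(g) = 1/(g - 7) = 1/(-7 + g))
n(c)/t(D(V)) = -262/(1/(-7 + 4)) = -262/(1/(-3)) = -262/(-1/3) = -262*(-3) = 786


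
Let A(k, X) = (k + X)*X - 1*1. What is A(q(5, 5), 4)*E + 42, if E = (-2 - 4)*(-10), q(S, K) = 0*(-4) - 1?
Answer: 702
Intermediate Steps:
q(S, K) = -1 (q(S, K) = 0 - 1 = -1)
E = 60 (E = -6*(-10) = 60)
A(k, X) = -1 + X*(X + k) (A(k, X) = (X + k)*X - 1 = X*(X + k) - 1 = -1 + X*(X + k))
A(q(5, 5), 4)*E + 42 = (-1 + 4² + 4*(-1))*60 + 42 = (-1 + 16 - 4)*60 + 42 = 11*60 + 42 = 660 + 42 = 702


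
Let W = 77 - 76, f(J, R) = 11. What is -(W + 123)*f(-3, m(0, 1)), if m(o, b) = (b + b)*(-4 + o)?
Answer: -1364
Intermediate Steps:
m(o, b) = 2*b*(-4 + o) (m(o, b) = (2*b)*(-4 + o) = 2*b*(-4 + o))
W = 1
-(W + 123)*f(-3, m(0, 1)) = -(1 + 123)*11 = -124*11 = -1*1364 = -1364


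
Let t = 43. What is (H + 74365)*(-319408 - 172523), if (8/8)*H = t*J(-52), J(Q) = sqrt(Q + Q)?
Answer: -36582448815 - 42306066*I*sqrt(26) ≈ -3.6582e+10 - 2.1572e+8*I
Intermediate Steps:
J(Q) = sqrt(2)*sqrt(Q) (J(Q) = sqrt(2*Q) = sqrt(2)*sqrt(Q))
H = 86*I*sqrt(26) (H = 43*(sqrt(2)*sqrt(-52)) = 43*(sqrt(2)*(2*I*sqrt(13))) = 43*(2*I*sqrt(26)) = 86*I*sqrt(26) ≈ 438.52*I)
(H + 74365)*(-319408 - 172523) = (86*I*sqrt(26) + 74365)*(-319408 - 172523) = (74365 + 86*I*sqrt(26))*(-491931) = -36582448815 - 42306066*I*sqrt(26)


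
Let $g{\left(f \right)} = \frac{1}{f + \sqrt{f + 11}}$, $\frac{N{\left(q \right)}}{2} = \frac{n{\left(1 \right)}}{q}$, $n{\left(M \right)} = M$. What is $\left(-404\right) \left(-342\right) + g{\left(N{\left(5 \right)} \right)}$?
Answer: $\frac{38825198}{281} + \frac{5 \sqrt{285}}{281} \approx 1.3817 \cdot 10^{5}$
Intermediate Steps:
$N{\left(q \right)} = \frac{2}{q}$ ($N{\left(q \right)} = 2 \cdot 1 \frac{1}{q} = \frac{2}{q}$)
$g{\left(f \right)} = \frac{1}{f + \sqrt{11 + f}}$
$\left(-404\right) \left(-342\right) + g{\left(N{\left(5 \right)} \right)} = \left(-404\right) \left(-342\right) + \frac{1}{\frac{2}{5} + \sqrt{11 + \frac{2}{5}}} = 138168 + \frac{1}{2 \cdot \frac{1}{5} + \sqrt{11 + 2 \cdot \frac{1}{5}}} = 138168 + \frac{1}{\frac{2}{5} + \sqrt{11 + \frac{2}{5}}} = 138168 + \frac{1}{\frac{2}{5} + \sqrt{\frac{57}{5}}} = 138168 + \frac{1}{\frac{2}{5} + \frac{\sqrt{285}}{5}}$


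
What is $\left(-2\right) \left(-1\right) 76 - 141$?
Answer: $11$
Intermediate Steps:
$\left(-2\right) \left(-1\right) 76 - 141 = 2 \cdot 76 - 141 = 152 - 141 = 11$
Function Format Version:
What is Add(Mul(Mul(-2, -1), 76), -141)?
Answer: 11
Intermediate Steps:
Add(Mul(Mul(-2, -1), 76), -141) = Add(Mul(2, 76), -141) = Add(152, -141) = 11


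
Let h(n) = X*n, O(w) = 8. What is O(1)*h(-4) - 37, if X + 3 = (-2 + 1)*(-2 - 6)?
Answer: -197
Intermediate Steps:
X = 5 (X = -3 + (-2 + 1)*(-2 - 6) = -3 - 1*(-8) = -3 + 8 = 5)
h(n) = 5*n
O(1)*h(-4) - 37 = 8*(5*(-4)) - 37 = 8*(-20) - 37 = -160 - 37 = -197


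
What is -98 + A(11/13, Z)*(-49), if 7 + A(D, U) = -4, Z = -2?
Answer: 441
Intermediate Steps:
A(D, U) = -11 (A(D, U) = -7 - 4 = -11)
-98 + A(11/13, Z)*(-49) = -98 - 11*(-49) = -98 + 539 = 441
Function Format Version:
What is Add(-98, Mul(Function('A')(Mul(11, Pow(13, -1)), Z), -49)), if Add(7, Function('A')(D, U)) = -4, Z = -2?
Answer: 441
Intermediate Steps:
Function('A')(D, U) = -11 (Function('A')(D, U) = Add(-7, -4) = -11)
Add(-98, Mul(Function('A')(Mul(11, Pow(13, -1)), Z), -49)) = Add(-98, Mul(-11, -49)) = Add(-98, 539) = 441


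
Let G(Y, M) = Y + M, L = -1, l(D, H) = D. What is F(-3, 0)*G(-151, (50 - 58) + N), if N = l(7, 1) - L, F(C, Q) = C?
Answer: 453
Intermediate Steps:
N = 8 (N = 7 - 1*(-1) = 7 + 1 = 8)
G(Y, M) = M + Y
F(-3, 0)*G(-151, (50 - 58) + N) = -3*(((50 - 58) + 8) - 151) = -3*((-8 + 8) - 151) = -3*(0 - 151) = -3*(-151) = 453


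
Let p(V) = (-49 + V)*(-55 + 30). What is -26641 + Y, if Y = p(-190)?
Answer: -20666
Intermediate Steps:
p(V) = 1225 - 25*V (p(V) = (-49 + V)*(-25) = 1225 - 25*V)
Y = 5975 (Y = 1225 - 25*(-190) = 1225 + 4750 = 5975)
-26641 + Y = -26641 + 5975 = -20666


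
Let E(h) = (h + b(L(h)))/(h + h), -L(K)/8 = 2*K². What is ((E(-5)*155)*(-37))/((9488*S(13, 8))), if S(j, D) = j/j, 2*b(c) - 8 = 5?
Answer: 3441/37952 ≈ 0.090667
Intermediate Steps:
L(K) = -16*K²
b(c) = 13/2 (b(c) = 4 + (½)*5 = 4 + 5/2 = 13/2)
S(j, D) = 1
E(h) = (13/2 + h)/(2*h) (E(h) = (h + 13/2)/(h + h) = (13/2 + h)/((2*h)) = (13/2 + h)*(1/(2*h)) = (13/2 + h)/(2*h))
((E(-5)*155)*(-37))/((9488*S(13, 8))) = ((((¼)*(13 + 2*(-5))/(-5))*155)*(-37))/((9488*1)) = ((((¼)*(-⅕)*(13 - 10))*155)*(-37))/9488 = ((((¼)*(-⅕)*3)*155)*(-37))*(1/9488) = (-3/20*155*(-37))*(1/9488) = -93/4*(-37)*(1/9488) = (3441/4)*(1/9488) = 3441/37952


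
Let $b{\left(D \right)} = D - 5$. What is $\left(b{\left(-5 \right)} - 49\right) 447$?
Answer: $-26373$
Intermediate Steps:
$b{\left(D \right)} = -5 + D$ ($b{\left(D \right)} = D - 5 = -5 + D$)
$\left(b{\left(-5 \right)} - 49\right) 447 = \left(\left(-5 - 5\right) - 49\right) 447 = \left(-10 - 49\right) 447 = \left(-59\right) 447 = -26373$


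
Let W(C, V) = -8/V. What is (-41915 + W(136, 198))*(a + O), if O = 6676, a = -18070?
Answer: 5253379674/11 ≈ 4.7758e+8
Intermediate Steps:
(-41915 + W(136, 198))*(a + O) = (-41915 - 8/198)*(-18070 + 6676) = (-41915 - 8*1/198)*(-11394) = (-41915 - 4/99)*(-11394) = -4149589/99*(-11394) = 5253379674/11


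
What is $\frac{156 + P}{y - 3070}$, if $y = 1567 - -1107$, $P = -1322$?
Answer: $\frac{53}{18} \approx 2.9444$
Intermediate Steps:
$y = 2674$ ($y = 1567 + 1107 = 2674$)
$\frac{156 + P}{y - 3070} = \frac{156 - 1322}{2674 - 3070} = - \frac{1166}{-396} = \left(-1166\right) \left(- \frac{1}{396}\right) = \frac{53}{18}$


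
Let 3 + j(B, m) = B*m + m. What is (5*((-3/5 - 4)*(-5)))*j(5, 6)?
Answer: 3795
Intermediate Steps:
j(B, m) = -3 + m + B*m (j(B, m) = -3 + (B*m + m) = -3 + (m + B*m) = -3 + m + B*m)
(5*((-3/5 - 4)*(-5)))*j(5, 6) = (5*((-3/5 - 4)*(-5)))*(-3 + 6 + 5*6) = (5*((-3*⅕ - 4)*(-5)))*(-3 + 6 + 30) = (5*((-⅗ - 4)*(-5)))*33 = (5*(-23/5*(-5)))*33 = (5*23)*33 = 115*33 = 3795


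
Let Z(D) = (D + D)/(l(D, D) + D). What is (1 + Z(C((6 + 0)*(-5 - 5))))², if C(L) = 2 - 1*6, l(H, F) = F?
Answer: 4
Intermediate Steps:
C(L) = -4 (C(L) = 2 - 6 = -4)
Z(D) = 1 (Z(D) = (D + D)/(D + D) = (2*D)/((2*D)) = (2*D)*(1/(2*D)) = 1)
(1 + Z(C((6 + 0)*(-5 - 5))))² = (1 + 1)² = 2² = 4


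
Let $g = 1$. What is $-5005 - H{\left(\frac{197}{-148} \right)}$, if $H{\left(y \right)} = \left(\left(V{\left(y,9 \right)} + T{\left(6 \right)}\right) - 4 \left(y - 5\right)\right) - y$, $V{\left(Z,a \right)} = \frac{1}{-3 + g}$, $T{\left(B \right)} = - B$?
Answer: $- \frac{743723}{148} \approx -5025.2$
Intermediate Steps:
$V{\left(Z,a \right)} = - \frac{1}{2}$ ($V{\left(Z,a \right)} = \frac{1}{-3 + 1} = \frac{1}{-2} = - \frac{1}{2}$)
$H{\left(y \right)} = \frac{27}{2} - 5 y$ ($H{\left(y \right)} = \left(\left(- \frac{1}{2} - 6\right) - 4 \left(y - 5\right)\right) - y = \left(\left(- \frac{1}{2} - 6\right) - 4 \left(-5 + y\right)\right) - y = \left(- \frac{13}{2} - \left(-20 + 4 y\right)\right) - y = \left(\frac{27}{2} - 4 y\right) - y = \frac{27}{2} - 5 y$)
$-5005 - H{\left(\frac{197}{-148} \right)} = -5005 - \left(\frac{27}{2} - 5 \frac{197}{-148}\right) = -5005 - \left(\frac{27}{2} - 5 \cdot 197 \left(- \frac{1}{148}\right)\right) = -5005 - \left(\frac{27}{2} - - \frac{985}{148}\right) = -5005 - \left(\frac{27}{2} + \frac{985}{148}\right) = -5005 - \frac{2983}{148} = - \frac{743723}{148}$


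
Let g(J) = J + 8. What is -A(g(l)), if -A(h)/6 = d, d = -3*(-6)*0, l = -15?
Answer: 0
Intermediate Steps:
g(J) = 8 + J
d = 0 (d = 18*0 = 0)
A(h) = 0 (A(h) = -6*0 = 0)
-A(g(l)) = -1*0 = 0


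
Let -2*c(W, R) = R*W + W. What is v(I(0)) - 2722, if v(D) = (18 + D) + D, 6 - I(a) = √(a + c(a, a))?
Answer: -2692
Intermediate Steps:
c(W, R) = -W/2 - R*W/2 (c(W, R) = -(R*W + W)/2 = -(W + R*W)/2 = -W/2 - R*W/2)
I(a) = 6 - √(a - a*(1 + a)/2)
v(D) = 18 + 2*D
v(I(0)) - 2722 = (18 + 2*(6 - √2*√(-1*0*(-1 + 0))/2)) - 2722 = (18 + 2*(6 - √2*√(-1*0*(-1))/2)) - 2722 = (18 + 2*(6 - √2*√0/2)) - 2722 = (18 + 2*(6 - ½*√2*0)) - 2722 = (18 + 2*(6 + 0)) - 2722 = (18 + 2*6) - 2722 = (18 + 12) - 2722 = 30 - 2722 = -2692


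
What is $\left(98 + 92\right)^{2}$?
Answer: $36100$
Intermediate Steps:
$\left(98 + 92\right)^{2} = 190^{2} = 36100$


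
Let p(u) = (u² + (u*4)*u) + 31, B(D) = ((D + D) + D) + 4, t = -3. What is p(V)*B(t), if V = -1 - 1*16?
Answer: -7380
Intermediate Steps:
B(D) = 4 + 3*D (B(D) = (2*D + D) + 4 = 3*D + 4 = 4 + 3*D)
V = -17 (V = -1 - 16 = -17)
p(u) = 31 + 5*u² (p(u) = (u² + (4*u)*u) + 31 = (u² + 4*u²) + 31 = 5*u² + 31 = 31 + 5*u²)
p(V)*B(t) = (31 + 5*(-17)²)*(4 + 3*(-3)) = (31 + 5*289)*(4 - 9) = (31 + 1445)*(-5) = 1476*(-5) = -7380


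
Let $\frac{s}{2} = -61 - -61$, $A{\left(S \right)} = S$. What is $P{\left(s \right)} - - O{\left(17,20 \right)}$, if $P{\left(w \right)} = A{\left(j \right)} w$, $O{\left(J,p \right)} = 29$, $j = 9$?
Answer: $29$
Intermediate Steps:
$s = 0$ ($s = 2 \left(-61 - -61\right) = 2 \left(-61 + 61\right) = 2 \cdot 0 = 0$)
$P{\left(w \right)} = 9 w$
$P{\left(s \right)} - - O{\left(17,20 \right)} = 9 \cdot 0 - \left(-1\right) 29 = 0 - -29 = 0 + 29 = 29$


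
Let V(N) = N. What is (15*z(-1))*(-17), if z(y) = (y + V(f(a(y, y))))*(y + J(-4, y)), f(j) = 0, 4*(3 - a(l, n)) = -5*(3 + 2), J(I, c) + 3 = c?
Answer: -1275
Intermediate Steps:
J(I, c) = -3 + c
a(l, n) = 37/4 (a(l, n) = 3 - (-5)*(3 + 2)/4 = 3 - (-5)*5/4 = 3 - 1/4*(-25) = 3 + 25/4 = 37/4)
z(y) = y*(-3 + 2*y) (z(y) = (y + 0)*(y + (-3 + y)) = y*(-3 + 2*y))
(15*z(-1))*(-17) = (15*(-(-3 + 2*(-1))))*(-17) = (15*(-(-3 - 2)))*(-17) = (15*(-1*(-5)))*(-17) = (15*5)*(-17) = 75*(-17) = -1275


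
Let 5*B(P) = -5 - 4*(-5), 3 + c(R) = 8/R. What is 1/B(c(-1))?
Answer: ⅓ ≈ 0.33333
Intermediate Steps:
c(R) = -3 + 8/R
B(P) = 3 (B(P) = (-5 - 4*(-5))/5 = (-5 + 20)/5 = (⅕)*15 = 3)
1/B(c(-1)) = 1/3 = ⅓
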